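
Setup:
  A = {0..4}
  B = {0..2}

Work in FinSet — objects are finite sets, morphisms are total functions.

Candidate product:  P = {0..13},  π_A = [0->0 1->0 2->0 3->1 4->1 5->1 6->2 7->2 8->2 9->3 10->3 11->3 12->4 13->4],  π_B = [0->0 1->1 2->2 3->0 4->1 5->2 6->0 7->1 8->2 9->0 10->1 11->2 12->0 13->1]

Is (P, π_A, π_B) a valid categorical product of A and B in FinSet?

Answer: NOT A VALID PRODUCT — |P|=14 ≠ |A|·|B|=15

Derivation:
|A|·|B| = 5·3 = 15;  |P| = 14
  → cardinalities differ; no bijection possible.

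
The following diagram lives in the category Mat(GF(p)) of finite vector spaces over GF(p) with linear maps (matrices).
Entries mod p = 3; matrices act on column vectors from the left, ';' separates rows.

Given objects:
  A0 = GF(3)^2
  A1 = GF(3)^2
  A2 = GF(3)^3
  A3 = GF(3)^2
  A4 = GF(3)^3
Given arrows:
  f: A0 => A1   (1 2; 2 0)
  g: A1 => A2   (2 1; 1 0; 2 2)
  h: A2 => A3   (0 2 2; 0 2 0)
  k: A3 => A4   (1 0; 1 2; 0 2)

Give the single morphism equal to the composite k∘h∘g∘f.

Answer: (2 0; 0 2; 1 2)

Derivation:
  e0=(1,0) f=>(1,2) g=>(1,1,0) h=>(2,2) k=>(2,0,1)
  e1=(0,1) f=>(2,0) g=>(1,2,1) h=>(0,1) k=>(0,2,2)
result: (2 0; 0 2; 1 2)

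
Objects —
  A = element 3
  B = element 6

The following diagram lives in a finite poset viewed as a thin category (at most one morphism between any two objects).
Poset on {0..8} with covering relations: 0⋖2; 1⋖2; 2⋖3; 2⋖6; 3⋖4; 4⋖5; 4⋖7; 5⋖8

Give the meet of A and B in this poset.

Lower bounds of A=3 and B=6: {0,1,2}
  0 ⊑ 2
  1 ⊑ 2
  2 ⊑ 2
glb = 2

Answer: A∧B = 2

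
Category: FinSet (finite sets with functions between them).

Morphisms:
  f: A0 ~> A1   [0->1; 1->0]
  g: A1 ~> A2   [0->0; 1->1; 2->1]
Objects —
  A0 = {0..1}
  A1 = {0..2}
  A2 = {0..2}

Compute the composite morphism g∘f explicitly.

Answer: [0->1; 1->0]

Derivation:
  0 f~>1 g~>1
  1 f~>0 g~>0
composite: [0->1; 1->0]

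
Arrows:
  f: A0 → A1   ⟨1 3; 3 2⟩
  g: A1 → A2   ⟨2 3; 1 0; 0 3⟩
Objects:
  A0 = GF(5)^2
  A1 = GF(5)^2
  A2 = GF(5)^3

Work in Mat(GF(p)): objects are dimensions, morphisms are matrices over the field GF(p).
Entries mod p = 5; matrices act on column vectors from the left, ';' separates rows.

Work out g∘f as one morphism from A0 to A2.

Answer: ⟨1 2; 1 3; 4 1⟩

Derivation:
  e0=[1,0] f→[1,3] g→[1,1,4]
  e1=[0,1] f→[3,2] g→[2,3,1]
⟦path⟧: ⟨1 2; 1 3; 4 1⟩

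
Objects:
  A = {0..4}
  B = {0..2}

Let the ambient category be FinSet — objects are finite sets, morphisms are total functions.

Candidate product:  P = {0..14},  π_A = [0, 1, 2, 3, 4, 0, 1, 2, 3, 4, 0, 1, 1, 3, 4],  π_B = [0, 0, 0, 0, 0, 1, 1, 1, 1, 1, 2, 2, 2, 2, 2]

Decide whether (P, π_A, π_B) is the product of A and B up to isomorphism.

|A|·|B| = 5·3 = 15;  |P| = 15
Check the pairing map k ↦ (π_A(k), π_B(k)):
  0 : (0,0)
  1 : (1,0)
  2 : (2,0)
  3 : (3,0)
  4 : (4,0)
  5 : (0,1)
  6 : (1,1)
  7 : (2,1)
  8 : (3,1)
  9 : (4,1)
  10 : (0,2)
  11 : (1,2)
  12 : (1,2)  ✗ repeats pair of k=11
  13 : (3,2)
  14 : (4,2)
distinct pairs in image: 14 / 15 needed
  → (1,2) hit at k=11 and k=12

Answer: NOT A VALID PRODUCT — duplicate pair at indices 11,12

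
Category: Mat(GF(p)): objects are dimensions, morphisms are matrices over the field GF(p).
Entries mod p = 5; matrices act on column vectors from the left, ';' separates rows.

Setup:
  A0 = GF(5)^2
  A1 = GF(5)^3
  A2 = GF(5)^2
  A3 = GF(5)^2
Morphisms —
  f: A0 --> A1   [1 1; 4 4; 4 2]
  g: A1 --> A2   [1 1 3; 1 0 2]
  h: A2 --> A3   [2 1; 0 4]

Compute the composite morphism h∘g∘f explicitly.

Answer: [3 2; 1 0]

Derivation:
  e0=[1,0] f-->[1,4,4] g-->[2,4] h-->[3,1]
  e1=[0,1] f-->[1,4,2] g-->[1,0] h-->[2,0]
result: [3 2; 1 0]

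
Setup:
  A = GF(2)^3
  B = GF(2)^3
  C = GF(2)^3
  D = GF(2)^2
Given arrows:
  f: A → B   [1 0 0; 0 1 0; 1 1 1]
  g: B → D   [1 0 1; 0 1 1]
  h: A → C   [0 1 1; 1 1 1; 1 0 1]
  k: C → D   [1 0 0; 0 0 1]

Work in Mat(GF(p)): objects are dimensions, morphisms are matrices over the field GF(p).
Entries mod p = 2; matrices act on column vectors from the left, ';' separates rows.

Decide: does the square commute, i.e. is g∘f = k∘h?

Path 1 = f;g:
  e0=⟨1,0,0⟩ f→⟨1,0,1⟩ g→⟨0,1⟩
  e1=⟨0,1,0⟩ f→⟨0,1,1⟩ g→⟨1,0⟩
  e2=⟨0,0,1⟩ f→⟨0,0,1⟩ g→⟨1,1⟩
  ⟦path⟧₁ = [0 1 1; 1 0 1]
Path 2 = h;k:
  e0=⟨1,0,0⟩ h→⟨0,1,1⟩ k→⟨0,1⟩
  e1=⟨0,1,0⟩ h→⟨1,1,0⟩ k→⟨1,0⟩
  e2=⟨0,0,1⟩ h→⟨1,1,1⟩ k→⟨1,1⟩
  ⟦path⟧₂ = [0 1 1; 1 0 1]
Equal? equal; square commutes

Answer: COMMUTES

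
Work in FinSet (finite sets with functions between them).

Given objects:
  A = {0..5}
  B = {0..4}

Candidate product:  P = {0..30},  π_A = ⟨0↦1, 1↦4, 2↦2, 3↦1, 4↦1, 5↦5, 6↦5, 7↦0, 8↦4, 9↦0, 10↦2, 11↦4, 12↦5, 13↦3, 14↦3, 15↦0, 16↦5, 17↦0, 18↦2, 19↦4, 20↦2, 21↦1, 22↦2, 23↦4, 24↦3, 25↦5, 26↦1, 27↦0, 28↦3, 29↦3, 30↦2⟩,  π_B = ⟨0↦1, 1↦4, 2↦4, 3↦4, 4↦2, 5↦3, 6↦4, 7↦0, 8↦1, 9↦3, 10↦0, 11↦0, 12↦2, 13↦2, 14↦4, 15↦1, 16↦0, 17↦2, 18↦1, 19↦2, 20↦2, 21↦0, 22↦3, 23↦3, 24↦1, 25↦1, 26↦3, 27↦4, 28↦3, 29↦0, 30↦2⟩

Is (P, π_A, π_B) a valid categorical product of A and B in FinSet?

|A|·|B| = 6·5 = 30;  |P| = 31
  → cardinalities differ; no bijection possible.

Answer: NOT A VALID PRODUCT — |P|=31 ≠ |A|·|B|=30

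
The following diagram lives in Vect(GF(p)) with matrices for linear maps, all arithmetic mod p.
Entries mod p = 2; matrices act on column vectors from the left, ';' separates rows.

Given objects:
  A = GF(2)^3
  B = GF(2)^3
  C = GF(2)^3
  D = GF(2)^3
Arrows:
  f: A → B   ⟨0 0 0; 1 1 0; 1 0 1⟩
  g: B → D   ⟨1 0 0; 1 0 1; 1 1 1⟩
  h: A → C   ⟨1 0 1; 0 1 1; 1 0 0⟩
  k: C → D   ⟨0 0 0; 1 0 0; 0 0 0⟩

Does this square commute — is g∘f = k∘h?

Answer: DOES NOT COMMUTE

Work:
1) trace f;g:
  e0=(1,0,0) f→(0,1,1) g→(0,1,0)
  e1=(0,1,0) f→(0,1,0) g→(0,0,1)
  e2=(0,0,1) f→(0,0,1) g→(0,1,1)
  ⟦path⟧₁ = ⟨0 0 0; 1 0 1; 0 1 1⟩
2) trace h;k:
  e0=(1,0,0) h→(1,0,1) k→(0,1,0)
  e1=(0,1,0) h→(0,1,0) k→(0,0,0)
  e2=(0,0,1) h→(1,1,0) k→(0,1,0)
  ⟦path⟧₂ = ⟨0 0 0; 1 0 1; 0 0 0⟩
Equal? NO — does not commute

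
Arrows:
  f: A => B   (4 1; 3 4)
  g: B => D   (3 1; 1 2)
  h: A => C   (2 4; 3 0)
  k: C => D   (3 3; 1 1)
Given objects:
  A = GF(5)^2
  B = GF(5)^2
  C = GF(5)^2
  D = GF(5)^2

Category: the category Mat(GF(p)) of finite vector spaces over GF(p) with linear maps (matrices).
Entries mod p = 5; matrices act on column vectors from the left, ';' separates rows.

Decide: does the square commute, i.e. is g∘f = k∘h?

Answer: COMMUTES

Derivation:
Path 1 = f;g:
  e0=[1,0] f=>[4,3] g=>[0,0]
  e1=[0,1] f=>[1,4] g=>[2,4]
  result₁ = (0 2; 0 4)
Path 2 = h;k:
  e0=[1,0] h=>[2,3] k=>[0,0]
  e1=[0,1] h=>[4,0] k=>[2,4]
  result₂ = (0 2; 0 4)
Equal? YES — commutes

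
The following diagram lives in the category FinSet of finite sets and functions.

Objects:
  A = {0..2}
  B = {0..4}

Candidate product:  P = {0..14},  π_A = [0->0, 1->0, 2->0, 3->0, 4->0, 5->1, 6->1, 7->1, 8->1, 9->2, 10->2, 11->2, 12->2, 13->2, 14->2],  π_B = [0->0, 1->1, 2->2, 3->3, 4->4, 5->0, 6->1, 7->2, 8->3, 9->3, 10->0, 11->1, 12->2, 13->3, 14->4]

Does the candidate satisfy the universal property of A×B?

|A|·|B| = 3·5 = 15;  |P| = 15
Check the pairing map k ↦ (π_A(k), π_B(k)):
  0 -> (0,0)
  1 -> (0,1)
  2 -> (0,2)
  3 -> (0,3)
  4 -> (0,4)
  5 -> (1,0)
  6 -> (1,1)
  7 -> (1,2)
  8 -> (1,3)
  9 -> (2,3)
  10 -> (2,0)
  11 -> (2,1)
  12 -> (2,2)
  13 -> (2,3)  ✗ repeats pair of k=9
  14 -> (2,4)
distinct pairs in image: 14 / 15 needed
  → (2,3) hit at k=9 and k=13

Answer: NOT A VALID PRODUCT — duplicate pair at indices 13,9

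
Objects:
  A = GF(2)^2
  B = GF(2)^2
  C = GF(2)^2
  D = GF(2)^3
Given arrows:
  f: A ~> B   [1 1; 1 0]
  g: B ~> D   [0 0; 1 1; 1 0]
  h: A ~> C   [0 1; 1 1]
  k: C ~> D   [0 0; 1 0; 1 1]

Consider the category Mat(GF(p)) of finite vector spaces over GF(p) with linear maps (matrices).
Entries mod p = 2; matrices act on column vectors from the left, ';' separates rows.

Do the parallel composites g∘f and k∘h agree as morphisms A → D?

1) trace f;g:
  e0=⟨1,0⟩ f~>⟨1,1⟩ g~>⟨0,0,1⟩
  e1=⟨0,1⟩ f~>⟨1,0⟩ g~>⟨0,1,1⟩
  ⟦path⟧₁ = [0 0; 0 1; 1 1]
2) trace h;k:
  e0=⟨1,0⟩ h~>⟨0,1⟩ k~>⟨0,0,1⟩
  e1=⟨0,1⟩ h~>⟨1,1⟩ k~>⟨0,1,0⟩
  ⟦path⟧₂ = [0 0; 0 1; 1 0]
Equal? distinct morphisms ✗

Answer: DOES NOT COMMUTE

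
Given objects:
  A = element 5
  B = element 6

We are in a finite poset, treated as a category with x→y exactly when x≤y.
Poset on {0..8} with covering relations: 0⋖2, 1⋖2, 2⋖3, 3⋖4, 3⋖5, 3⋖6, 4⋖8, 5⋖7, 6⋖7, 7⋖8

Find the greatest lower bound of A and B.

{x : x⊑A ∧ x⊑B} = {0,1,2,3}  (A=5, B=6)
  0 ⊑ 3
  1 ⊑ 3
  2 ⊑ 3
  3 ⊑ 3
glb = 3

Answer: A∧B = 3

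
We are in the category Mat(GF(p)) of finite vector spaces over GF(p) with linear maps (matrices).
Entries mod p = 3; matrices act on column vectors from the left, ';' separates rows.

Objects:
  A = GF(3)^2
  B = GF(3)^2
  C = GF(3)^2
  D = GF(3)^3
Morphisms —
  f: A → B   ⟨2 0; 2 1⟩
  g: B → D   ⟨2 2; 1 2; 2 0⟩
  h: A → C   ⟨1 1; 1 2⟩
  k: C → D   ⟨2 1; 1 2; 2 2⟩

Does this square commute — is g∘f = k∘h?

Path 1 = f;g:
  e0=⟨1,0⟩ f→⟨2,2⟩ g→⟨2,0,1⟩
  e1=⟨0,1⟩ f→⟨0,1⟩ g→⟨2,2,0⟩
  composite₁ = ⟨2 2; 0 2; 1 0⟩
Path 2 = h;k:
  e0=⟨1,0⟩ h→⟨1,1⟩ k→⟨0,0,1⟩
  e1=⟨0,1⟩ h→⟨1,2⟩ k→⟨1,2,0⟩
  composite₂ = ⟨0 1; 0 2; 1 0⟩
Equal? distinct morphisms ✗

Answer: DOES NOT COMMUTE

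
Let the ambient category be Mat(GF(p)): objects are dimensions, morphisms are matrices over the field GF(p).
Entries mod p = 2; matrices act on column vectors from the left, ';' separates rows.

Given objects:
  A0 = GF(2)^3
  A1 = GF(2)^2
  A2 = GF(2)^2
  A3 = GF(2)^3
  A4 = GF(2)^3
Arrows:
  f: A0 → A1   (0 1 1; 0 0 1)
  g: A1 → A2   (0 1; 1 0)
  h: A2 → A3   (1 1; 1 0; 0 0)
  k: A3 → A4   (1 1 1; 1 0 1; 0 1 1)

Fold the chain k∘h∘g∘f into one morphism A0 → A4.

  e0=[1,0,0] f→[0,0] g→[0,0] h→[0,0,0] k→[0,0,0]
  e1=[0,1,0] f→[1,0] g→[0,1] h→[1,0,0] k→[1,1,0]
  e2=[0,0,1] f→[1,1] g→[1,1] h→[0,1,0] k→[1,0,1]
composite: (0 1 1; 0 1 0; 0 0 1)

Answer: (0 1 1; 0 1 0; 0 0 1)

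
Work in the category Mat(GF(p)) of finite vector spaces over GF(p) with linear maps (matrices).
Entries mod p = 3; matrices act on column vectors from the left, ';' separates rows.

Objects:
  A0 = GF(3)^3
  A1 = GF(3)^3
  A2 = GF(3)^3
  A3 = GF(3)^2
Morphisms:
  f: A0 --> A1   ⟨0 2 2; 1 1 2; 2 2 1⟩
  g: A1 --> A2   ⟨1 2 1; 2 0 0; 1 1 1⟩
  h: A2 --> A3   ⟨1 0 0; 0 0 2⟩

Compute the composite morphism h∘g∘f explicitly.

Answer: ⟨1 0 1; 0 1 1⟩

Work:
  e0=[1,0,0] f-->[0,1,2] g-->[1,0,0] h-->[1,0]
  e1=[0,1,0] f-->[2,1,2] g-->[0,1,2] h-->[0,1]
  e2=[0,0,1] f-->[2,2,1] g-->[1,1,2] h-->[1,1]
result: ⟨1 0 1; 0 1 1⟩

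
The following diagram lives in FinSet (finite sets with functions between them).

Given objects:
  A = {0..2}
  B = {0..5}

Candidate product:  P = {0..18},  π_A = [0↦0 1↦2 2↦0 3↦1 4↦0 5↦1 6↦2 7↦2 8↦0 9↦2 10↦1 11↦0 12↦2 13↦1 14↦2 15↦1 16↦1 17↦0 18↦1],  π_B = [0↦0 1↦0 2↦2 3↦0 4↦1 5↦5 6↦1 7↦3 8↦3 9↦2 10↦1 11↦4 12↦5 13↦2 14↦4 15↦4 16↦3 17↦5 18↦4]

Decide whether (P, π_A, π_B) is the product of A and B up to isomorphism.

|A|·|B| = 3·6 = 18;  |P| = 19
  → cardinalities differ; no bijection possible.

Answer: NOT A VALID PRODUCT — |P|=19 ≠ |A|·|B|=18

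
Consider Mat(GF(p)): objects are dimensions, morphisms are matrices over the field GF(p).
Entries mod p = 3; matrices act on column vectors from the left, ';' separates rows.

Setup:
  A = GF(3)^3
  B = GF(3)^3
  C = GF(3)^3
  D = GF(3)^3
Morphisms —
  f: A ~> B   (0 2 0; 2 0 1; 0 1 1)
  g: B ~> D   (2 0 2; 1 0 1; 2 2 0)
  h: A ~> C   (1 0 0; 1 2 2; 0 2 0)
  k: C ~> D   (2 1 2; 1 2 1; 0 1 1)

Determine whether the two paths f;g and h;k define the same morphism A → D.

Answer: COMMUTES

Trace:
1) trace f;g:
  e0=[1,0,0] f~>[0,2,0] g~>[0,0,1]
  e1=[0,1,0] f~>[2,0,1] g~>[0,0,1]
  e2=[0,0,1] f~>[0,1,1] g~>[2,1,2]
  result₁ = (0 0 2; 0 0 1; 1 1 2)
2) trace h;k:
  e0=[1,0,0] h~>[1,1,0] k~>[0,0,1]
  e1=[0,1,0] h~>[0,2,2] k~>[0,0,1]
  e2=[0,0,1] h~>[0,2,0] k~>[2,1,2]
  result₂ = (0 0 2; 0 0 1; 1 1 2)
Equal? YES — commutes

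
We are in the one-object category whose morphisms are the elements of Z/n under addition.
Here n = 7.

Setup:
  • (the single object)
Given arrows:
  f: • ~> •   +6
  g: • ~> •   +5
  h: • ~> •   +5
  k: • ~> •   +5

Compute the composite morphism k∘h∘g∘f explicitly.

Answer: +0

Trace:
  0 +6≡6 +5≡4 +5≡2 +5≡0  (mod 7)
result: +0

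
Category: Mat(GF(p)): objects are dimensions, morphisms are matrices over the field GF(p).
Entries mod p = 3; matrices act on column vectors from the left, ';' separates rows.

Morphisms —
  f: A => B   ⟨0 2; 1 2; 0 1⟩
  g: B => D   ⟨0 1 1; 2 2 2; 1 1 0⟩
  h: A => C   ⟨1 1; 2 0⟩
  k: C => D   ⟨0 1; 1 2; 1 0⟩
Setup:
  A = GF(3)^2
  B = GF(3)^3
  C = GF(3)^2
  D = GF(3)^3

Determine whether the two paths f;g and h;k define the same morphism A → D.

Answer: DOES NOT COMMUTE

Derivation:
1) trace f;g:
  e0=(1,0) f=>(0,1,0) g=>(1,2,1)
  e1=(0,1) f=>(2,2,1) g=>(0,1,1)
  composite₁ = ⟨1 0; 2 1; 1 1⟩
2) trace h;k:
  e0=(1,0) h=>(1,2) k=>(2,2,1)
  e1=(0,1) h=>(1,0) k=>(0,1,1)
  composite₂ = ⟨2 0; 2 1; 1 1⟩
Equal? NO — does not commute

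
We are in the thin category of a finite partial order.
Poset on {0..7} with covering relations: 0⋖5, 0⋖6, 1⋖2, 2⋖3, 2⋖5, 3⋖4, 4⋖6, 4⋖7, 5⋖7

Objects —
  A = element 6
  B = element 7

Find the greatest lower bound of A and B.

Answer: NO MEET EXISTS

Trace:
{x : x⊑A ∧ x⊑B} = {0,1,2,3,4}  (A=6, B=7)
  maximal lower bounds 0 and 4 are incomparable: neither 0⊑4 nor 4⊑0
→ no greatest lower bound exists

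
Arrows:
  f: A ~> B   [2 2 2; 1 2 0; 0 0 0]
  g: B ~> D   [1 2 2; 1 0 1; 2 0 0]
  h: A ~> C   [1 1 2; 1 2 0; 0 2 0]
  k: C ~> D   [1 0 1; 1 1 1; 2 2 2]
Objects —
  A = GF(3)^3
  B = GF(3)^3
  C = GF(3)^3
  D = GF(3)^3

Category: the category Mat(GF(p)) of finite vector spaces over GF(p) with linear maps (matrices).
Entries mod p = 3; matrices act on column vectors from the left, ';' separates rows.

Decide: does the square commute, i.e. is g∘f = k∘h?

Answer: COMMUTES

Derivation:
Along f;g (path 1):
  e0=[1,0,0] f~>[2,1,0] g~>[1,2,1]
  e1=[0,1,0] f~>[2,2,0] g~>[0,2,1]
  e2=[0,0,1] f~>[2,0,0] g~>[2,2,1]
  ⟦path⟧₁ = [1 0 2; 2 2 2; 1 1 1]
Along h;k (path 2):
  e0=[1,0,0] h~>[1,1,0] k~>[1,2,1]
  e1=[0,1,0] h~>[1,2,2] k~>[0,2,1]
  e2=[0,0,1] h~>[2,0,0] k~>[2,2,1]
  ⟦path⟧₂ = [1 0 2; 2 2 2; 1 1 1]
Equal? equal; square commutes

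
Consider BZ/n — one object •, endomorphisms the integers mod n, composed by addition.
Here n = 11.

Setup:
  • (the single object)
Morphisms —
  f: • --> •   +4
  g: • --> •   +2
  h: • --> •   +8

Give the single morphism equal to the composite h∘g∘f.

Answer: +3

Trace:
  0 +4≡4 +2≡6 +8≡3  (mod 11)
composite: +3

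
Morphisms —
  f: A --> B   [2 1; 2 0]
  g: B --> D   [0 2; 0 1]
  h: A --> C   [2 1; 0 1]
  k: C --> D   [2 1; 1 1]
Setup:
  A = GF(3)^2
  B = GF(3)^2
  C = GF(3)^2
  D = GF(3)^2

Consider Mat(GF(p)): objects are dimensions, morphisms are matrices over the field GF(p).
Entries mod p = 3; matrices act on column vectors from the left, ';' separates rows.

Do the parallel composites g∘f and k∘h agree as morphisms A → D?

Along f;g (path 1):
  e0=(1,0) f-->(2,2) g-->(1,2)
  e1=(0,1) f-->(1,0) g-->(0,0)
  ⟦path⟧₁ = [1 0; 2 0]
Along h;k (path 2):
  e0=(1,0) h-->(2,0) k-->(1,2)
  e1=(0,1) h-->(1,1) k-->(0,2)
  ⟦path⟧₂ = [1 0; 2 2]
Equal? differ; not commutative

Answer: DOES NOT COMMUTE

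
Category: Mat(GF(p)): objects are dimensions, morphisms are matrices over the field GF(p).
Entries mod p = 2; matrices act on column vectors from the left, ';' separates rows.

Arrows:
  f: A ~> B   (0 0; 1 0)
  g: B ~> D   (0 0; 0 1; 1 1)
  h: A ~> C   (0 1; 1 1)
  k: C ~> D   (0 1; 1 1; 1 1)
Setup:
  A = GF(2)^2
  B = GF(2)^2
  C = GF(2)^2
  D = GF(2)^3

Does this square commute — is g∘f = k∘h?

Path 1 = f;g:
  e0=[1,0] f~>[0,1] g~>[0,1,1]
  e1=[0,1] f~>[0,0] g~>[0,0,0]
  ⟦path⟧₁ = (0 0; 1 0; 1 0)
Path 2 = h;k:
  e0=[1,0] h~>[0,1] k~>[1,1,1]
  e1=[0,1] h~>[1,1] k~>[1,0,0]
  ⟦path⟧₂ = (1 1; 1 0; 1 0)
Equal? NO — does not commute

Answer: DOES NOT COMMUTE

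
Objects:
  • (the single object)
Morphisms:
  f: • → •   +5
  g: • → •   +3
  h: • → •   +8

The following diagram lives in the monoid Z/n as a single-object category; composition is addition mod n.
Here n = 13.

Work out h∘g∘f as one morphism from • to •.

Answer: +3

Trace:
  0 +5≡5 +3≡8 +8≡3  (mod 13)
result: +3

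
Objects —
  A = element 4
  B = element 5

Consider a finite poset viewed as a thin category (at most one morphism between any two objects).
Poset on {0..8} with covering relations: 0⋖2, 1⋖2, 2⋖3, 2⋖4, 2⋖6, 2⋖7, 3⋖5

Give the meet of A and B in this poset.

Answer: A∧B = 2

Trace:
{x : x⊑A ∧ x⊑B} = {0,1,2}  (A=4, B=5)
  0 ⊑ 2
  1 ⊑ 2
  2 ⊑ 2
glb = 2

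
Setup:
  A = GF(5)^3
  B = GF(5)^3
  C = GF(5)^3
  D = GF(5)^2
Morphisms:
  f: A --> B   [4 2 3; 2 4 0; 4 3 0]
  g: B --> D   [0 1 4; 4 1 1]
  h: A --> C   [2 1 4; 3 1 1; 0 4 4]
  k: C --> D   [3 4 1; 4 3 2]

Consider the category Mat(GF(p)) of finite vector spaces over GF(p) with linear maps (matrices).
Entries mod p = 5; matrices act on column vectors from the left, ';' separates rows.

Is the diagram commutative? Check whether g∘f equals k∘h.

Along f;g (path 1):
  e0=(1,0,0) f-->(4,2,4) g-->(3,2)
  e1=(0,1,0) f-->(2,4,3) g-->(1,0)
  e2=(0,0,1) f-->(3,0,0) g-->(0,2)
  result₁ = [3 1 0; 2 0 2]
Along h;k (path 2):
  e0=(1,0,0) h-->(2,3,0) k-->(3,2)
  e1=(0,1,0) h-->(1,1,4) k-->(1,0)
  e2=(0,0,1) h-->(4,1,4) k-->(0,2)
  result₂ = [3 1 0; 2 0 2]
Equal? equal; square commutes

Answer: COMMUTES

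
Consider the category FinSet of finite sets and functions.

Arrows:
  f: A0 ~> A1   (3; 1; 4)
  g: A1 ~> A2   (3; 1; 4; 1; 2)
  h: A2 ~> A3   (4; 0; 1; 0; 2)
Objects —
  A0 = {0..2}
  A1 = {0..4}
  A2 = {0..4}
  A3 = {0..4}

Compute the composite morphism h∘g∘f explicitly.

Answer: (0; 0; 1)

Work:
  0 f~>3 g~>1 h~>0
  1 f~>1 g~>1 h~>0
  2 f~>4 g~>2 h~>1
result: (0; 0; 1)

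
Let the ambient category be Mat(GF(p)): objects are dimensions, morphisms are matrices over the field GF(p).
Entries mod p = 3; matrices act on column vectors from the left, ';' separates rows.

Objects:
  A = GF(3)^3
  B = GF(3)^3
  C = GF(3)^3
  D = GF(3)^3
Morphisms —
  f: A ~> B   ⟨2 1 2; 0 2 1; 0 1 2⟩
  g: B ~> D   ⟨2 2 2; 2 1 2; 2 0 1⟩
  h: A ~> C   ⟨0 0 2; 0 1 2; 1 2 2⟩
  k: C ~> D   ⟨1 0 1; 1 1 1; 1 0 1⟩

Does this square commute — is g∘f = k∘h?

Answer: DOES NOT COMMUTE

Work:
Path 1 = f;g:
  e0=⟨1,0,0⟩ f~>⟨2,0,0⟩ g~>⟨1,1,1⟩
  e1=⟨0,1,0⟩ f~>⟨1,2,1⟩ g~>⟨2,0,0⟩
  e2=⟨0,0,1⟩ f~>⟨2,1,2⟩ g~>⟨1,0,0⟩
  ⟦path⟧₁ = ⟨1 2 1; 1 0 0; 1 0 0⟩
Path 2 = h;k:
  e0=⟨1,0,0⟩ h~>⟨0,0,1⟩ k~>⟨1,1,1⟩
  e1=⟨0,1,0⟩ h~>⟨0,1,2⟩ k~>⟨2,0,2⟩
  e2=⟨0,0,1⟩ h~>⟨2,2,2⟩ k~>⟨1,0,1⟩
  ⟦path⟧₂ = ⟨1 2 1; 1 0 0; 1 2 1⟩
Equal? NO — does not commute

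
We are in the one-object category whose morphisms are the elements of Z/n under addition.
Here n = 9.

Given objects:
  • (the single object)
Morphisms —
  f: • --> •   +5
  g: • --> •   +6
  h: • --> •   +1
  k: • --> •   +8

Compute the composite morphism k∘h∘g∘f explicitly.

  0 +5≡5 +6≡2 +1≡3 +8≡2  (mod 9)
composite: +2

Answer: +2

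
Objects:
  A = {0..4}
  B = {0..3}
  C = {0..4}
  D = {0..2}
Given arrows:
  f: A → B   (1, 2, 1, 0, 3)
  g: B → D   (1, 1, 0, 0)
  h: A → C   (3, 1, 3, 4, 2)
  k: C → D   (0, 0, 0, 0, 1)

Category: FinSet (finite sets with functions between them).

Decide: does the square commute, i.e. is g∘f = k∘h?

Answer: DOES NOT COMMUTE

Trace:
1) trace f;g:
  0 f→1 g→1
  1 f→2 g→0
  2 f→1 g→1
  3 f→0 g→1
  4 f→3 g→0
  composite₁ = (1, 0, 1, 1, 0)
2) trace h;k:
  0 h→3 k→0
  1 h→1 k→0
  2 h→3 k→0
  3 h→4 k→1
  4 h→2 k→0
  composite₂ = (0, 0, 0, 1, 0)
Equal? distinct morphisms ✗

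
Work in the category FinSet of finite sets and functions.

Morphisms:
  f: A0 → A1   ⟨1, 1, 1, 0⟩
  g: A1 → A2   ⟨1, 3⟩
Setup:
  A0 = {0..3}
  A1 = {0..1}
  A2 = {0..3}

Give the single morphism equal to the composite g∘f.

  0 f→1 g→3
  1 f→1 g→3
  2 f→1 g→3
  3 f→0 g→1
result: ⟨3, 3, 3, 1⟩

Answer: ⟨3, 3, 3, 1⟩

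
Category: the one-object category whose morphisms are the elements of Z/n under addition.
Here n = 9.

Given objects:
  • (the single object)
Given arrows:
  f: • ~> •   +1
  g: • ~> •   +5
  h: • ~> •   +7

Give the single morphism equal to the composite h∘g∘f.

Answer: +4

Derivation:
  0 +1≡1 +5≡6 +7≡4  (mod 9)
⟦path⟧: +4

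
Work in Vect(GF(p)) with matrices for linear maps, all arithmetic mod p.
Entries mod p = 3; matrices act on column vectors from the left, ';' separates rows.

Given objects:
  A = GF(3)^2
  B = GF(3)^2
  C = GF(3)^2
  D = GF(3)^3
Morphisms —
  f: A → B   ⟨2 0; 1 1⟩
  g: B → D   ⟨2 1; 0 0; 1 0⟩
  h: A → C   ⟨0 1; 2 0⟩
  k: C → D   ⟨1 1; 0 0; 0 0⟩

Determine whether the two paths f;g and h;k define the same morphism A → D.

Path 1 = f;g:
  e0=⟨1,0⟩ f→⟨2,1⟩ g→⟨2,0,2⟩
  e1=⟨0,1⟩ f→⟨0,1⟩ g→⟨1,0,0⟩
  result₁ = ⟨2 1; 0 0; 2 0⟩
Path 2 = h;k:
  e0=⟨1,0⟩ h→⟨0,2⟩ k→⟨2,0,0⟩
  e1=⟨0,1⟩ h→⟨1,0⟩ k→⟨1,0,0⟩
  result₂ = ⟨2 1; 0 0; 0 0⟩
Equal? distinct morphisms ✗

Answer: DOES NOT COMMUTE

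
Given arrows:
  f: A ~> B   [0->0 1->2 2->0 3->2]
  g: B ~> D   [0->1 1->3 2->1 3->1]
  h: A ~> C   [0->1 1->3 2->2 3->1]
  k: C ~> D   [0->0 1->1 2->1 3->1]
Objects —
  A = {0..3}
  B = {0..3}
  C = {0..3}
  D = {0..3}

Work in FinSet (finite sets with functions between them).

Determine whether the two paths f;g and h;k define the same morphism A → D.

Path 1 = f;g:
  0 f~>0 g~>1
  1 f~>2 g~>1
  2 f~>0 g~>1
  3 f~>2 g~>1
  composite₁ = [0->1 1->1 2->1 3->1]
Path 2 = h;k:
  0 h~>1 k~>1
  1 h~>3 k~>1
  2 h~>2 k~>1
  3 h~>1 k~>1
  composite₂ = [0->1 1->1 2->1 3->1]
Equal? equal; square commutes

Answer: COMMUTES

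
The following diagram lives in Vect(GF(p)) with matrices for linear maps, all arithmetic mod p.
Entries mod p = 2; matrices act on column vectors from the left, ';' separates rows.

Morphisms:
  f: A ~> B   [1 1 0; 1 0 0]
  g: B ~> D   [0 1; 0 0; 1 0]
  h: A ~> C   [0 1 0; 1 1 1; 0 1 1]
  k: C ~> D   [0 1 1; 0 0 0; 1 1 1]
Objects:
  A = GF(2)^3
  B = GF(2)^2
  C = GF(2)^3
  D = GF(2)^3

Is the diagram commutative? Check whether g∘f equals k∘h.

Along f;g (path 1):
  e0=⟨1,0,0⟩ f~>⟨1,1⟩ g~>⟨1,0,1⟩
  e1=⟨0,1,0⟩ f~>⟨1,0⟩ g~>⟨0,0,1⟩
  e2=⟨0,0,1⟩ f~>⟨0,0⟩ g~>⟨0,0,0⟩
  ⟦path⟧₁ = [1 0 0; 0 0 0; 1 1 0]
Along h;k (path 2):
  e0=⟨1,0,0⟩ h~>⟨0,1,0⟩ k~>⟨1,0,1⟩
  e1=⟨0,1,0⟩ h~>⟨1,1,1⟩ k~>⟨0,0,1⟩
  e2=⟨0,0,1⟩ h~>⟨0,1,1⟩ k~>⟨0,0,0⟩
  ⟦path⟧₂ = [1 0 0; 0 0 0; 1 1 0]
Equal? same morphism ✓

Answer: COMMUTES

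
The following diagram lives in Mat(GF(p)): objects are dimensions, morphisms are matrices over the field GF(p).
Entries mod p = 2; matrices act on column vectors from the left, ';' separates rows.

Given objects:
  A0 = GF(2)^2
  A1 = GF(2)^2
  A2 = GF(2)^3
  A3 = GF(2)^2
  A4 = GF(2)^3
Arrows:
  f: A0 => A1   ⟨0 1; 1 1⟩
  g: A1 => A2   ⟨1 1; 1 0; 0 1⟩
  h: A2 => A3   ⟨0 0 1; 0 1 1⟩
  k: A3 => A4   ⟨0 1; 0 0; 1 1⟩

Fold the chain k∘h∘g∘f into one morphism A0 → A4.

Answer: ⟨1 0; 0 0; 0 1⟩

Trace:
  e0=⟨1,0⟩ f=>⟨0,1⟩ g=>⟨1,0,1⟩ h=>⟨1,1⟩ k=>⟨1,0,0⟩
  e1=⟨0,1⟩ f=>⟨1,1⟩ g=>⟨0,1,1⟩ h=>⟨1,0⟩ k=>⟨0,0,1⟩
⟦path⟧: ⟨1 0; 0 0; 0 1⟩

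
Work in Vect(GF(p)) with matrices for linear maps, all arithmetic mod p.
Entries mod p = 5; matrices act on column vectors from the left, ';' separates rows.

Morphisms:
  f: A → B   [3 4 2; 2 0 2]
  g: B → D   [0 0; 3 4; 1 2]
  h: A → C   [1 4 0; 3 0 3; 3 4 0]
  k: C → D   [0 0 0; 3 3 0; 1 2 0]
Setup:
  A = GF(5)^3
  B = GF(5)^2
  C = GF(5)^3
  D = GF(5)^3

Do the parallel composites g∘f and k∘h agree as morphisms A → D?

1) trace f;g:
  e0=⟨1,0,0⟩ f→⟨3,2⟩ g→⟨0,2,2⟩
  e1=⟨0,1,0⟩ f→⟨4,0⟩ g→⟨0,2,4⟩
  e2=⟨0,0,1⟩ f→⟨2,2⟩ g→⟨0,4,1⟩
  composite₁ = [0 0 0; 2 2 4; 2 4 1]
2) trace h;k:
  e0=⟨1,0,0⟩ h→⟨1,3,3⟩ k→⟨0,2,2⟩
  e1=⟨0,1,0⟩ h→⟨4,0,4⟩ k→⟨0,2,4⟩
  e2=⟨0,0,1⟩ h→⟨0,3,0⟩ k→⟨0,4,1⟩
  composite₂ = [0 0 0; 2 2 4; 2 4 1]
Equal? same morphism ✓

Answer: COMMUTES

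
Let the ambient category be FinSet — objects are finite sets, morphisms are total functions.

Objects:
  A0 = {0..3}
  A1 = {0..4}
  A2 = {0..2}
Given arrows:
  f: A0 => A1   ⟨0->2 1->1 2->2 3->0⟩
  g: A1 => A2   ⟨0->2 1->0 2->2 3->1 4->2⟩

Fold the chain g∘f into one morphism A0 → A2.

  0 f=>2 g=>2
  1 f=>1 g=>0
  2 f=>2 g=>2
  3 f=>0 g=>2
result: ⟨0->2 1->0 2->2 3->2⟩

Answer: ⟨0->2 1->0 2->2 3->2⟩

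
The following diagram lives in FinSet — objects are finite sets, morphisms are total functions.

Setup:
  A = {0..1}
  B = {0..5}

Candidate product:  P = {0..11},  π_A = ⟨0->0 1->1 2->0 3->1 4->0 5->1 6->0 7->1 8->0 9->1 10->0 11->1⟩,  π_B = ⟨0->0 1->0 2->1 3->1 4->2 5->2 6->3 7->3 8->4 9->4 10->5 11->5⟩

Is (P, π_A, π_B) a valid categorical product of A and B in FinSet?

Answer: VALID PRODUCT

Trace:
|A|·|B| = 2·6 = 12;  |P| = 12
Check the pairing map k ↦ (π_A(k), π_B(k)):
  0 -> (0,0)
  1 -> (1,0)
  2 -> (0,1)
  3 -> (1,1)
  4 -> (0,2)
  5 -> (1,2)
  6 -> (0,3)
  7 -> (1,3)
  8 -> (0,4)
  9 -> (1,4)
  10 -> (0,5)
  11 -> (1,5)
distinct pairs in image: 12 / 12 needed
  → bijection onto A×B; projections well-typed.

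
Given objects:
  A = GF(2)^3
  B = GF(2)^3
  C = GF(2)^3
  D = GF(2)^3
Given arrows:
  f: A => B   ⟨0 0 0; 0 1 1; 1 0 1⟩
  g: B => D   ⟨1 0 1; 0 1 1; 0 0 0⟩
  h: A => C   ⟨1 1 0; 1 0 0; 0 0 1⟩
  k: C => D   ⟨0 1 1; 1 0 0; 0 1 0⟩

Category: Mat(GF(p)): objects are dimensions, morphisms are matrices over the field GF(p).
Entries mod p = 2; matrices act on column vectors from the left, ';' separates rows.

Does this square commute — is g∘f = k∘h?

Answer: DOES NOT COMMUTE

Derivation:
Path 1 = f;g:
  e0=(1,0,0) f=>(0,0,1) g=>(1,1,0)
  e1=(0,1,0) f=>(0,1,0) g=>(0,1,0)
  e2=(0,0,1) f=>(0,1,1) g=>(1,0,0)
  ⟦path⟧₁ = ⟨1 0 1; 1 1 0; 0 0 0⟩
Path 2 = h;k:
  e0=(1,0,0) h=>(1,1,0) k=>(1,1,1)
  e1=(0,1,0) h=>(1,0,0) k=>(0,1,0)
  e2=(0,0,1) h=>(0,0,1) k=>(1,0,0)
  ⟦path⟧₂ = ⟨1 0 1; 1 1 0; 1 0 0⟩
Equal? distinct morphisms ✗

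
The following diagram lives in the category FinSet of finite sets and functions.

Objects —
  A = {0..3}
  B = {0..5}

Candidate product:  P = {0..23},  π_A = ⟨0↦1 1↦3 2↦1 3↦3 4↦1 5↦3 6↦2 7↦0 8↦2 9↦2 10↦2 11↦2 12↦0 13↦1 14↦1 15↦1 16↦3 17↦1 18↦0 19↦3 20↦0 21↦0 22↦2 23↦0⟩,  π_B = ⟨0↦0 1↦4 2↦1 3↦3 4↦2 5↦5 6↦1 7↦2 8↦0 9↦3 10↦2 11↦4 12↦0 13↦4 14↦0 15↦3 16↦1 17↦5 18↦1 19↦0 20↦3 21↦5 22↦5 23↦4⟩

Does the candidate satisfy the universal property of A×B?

|A|·|B| = 4·6 = 24;  |P| = 24
Check the pairing map k ↦ (π_A(k), π_B(k)):
  0 ↦ (1,0)
  1 ↦ (3,4)
  2 ↦ (1,1)
  3 ↦ (3,3)
  4 ↦ (1,2)
  5 ↦ (3,5)
  6 ↦ (2,1)
  7 ↦ (0,2)
  8 ↦ (2,0)
  9 ↦ (2,3)
  10 ↦ (2,2)
  11 ↦ (2,4)
  12 ↦ (0,0)
  13 ↦ (1,4)
  14 ↦ (1,0)  ✗ repeats pair of k=0
  15 ↦ (1,3)
  16 ↦ (3,1)
  17 ↦ (1,5)
  18 ↦ (0,1)
  19 ↦ (3,0)
  20 ↦ (0,3)
  21 ↦ (0,5)
  22 ↦ (2,5)
  23 ↦ (0,4)
distinct pairs in image: 23 / 24 needed
  → (1,0) hit at k=0 and k=14

Answer: NOT A VALID PRODUCT — duplicate pair at indices 0,14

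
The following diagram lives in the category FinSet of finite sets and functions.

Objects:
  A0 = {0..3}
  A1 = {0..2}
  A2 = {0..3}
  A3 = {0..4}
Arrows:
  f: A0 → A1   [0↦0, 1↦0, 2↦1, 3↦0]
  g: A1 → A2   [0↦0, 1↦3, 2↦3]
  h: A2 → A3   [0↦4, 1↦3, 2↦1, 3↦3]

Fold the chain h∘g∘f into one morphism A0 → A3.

  0 f→0 g→0 h→4
  1 f→0 g→0 h→4
  2 f→1 g→3 h→3
  3 f→0 g→0 h→4
result: [0↦4, 1↦4, 2↦3, 3↦4]

Answer: [0↦4, 1↦4, 2↦3, 3↦4]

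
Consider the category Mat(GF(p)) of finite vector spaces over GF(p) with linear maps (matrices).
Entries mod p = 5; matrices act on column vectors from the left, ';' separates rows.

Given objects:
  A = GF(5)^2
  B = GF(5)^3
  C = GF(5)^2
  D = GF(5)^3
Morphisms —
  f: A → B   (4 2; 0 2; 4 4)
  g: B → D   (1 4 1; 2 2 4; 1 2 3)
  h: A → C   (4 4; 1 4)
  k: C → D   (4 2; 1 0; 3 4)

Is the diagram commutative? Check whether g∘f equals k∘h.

1) trace f;g:
  e0=[1,0] f→[4,0,4] g→[3,4,1]
  e1=[0,1] f→[2,2,4] g→[4,4,3]
  composite₁ = (3 4; 4 4; 1 3)
2) trace h;k:
  e0=[1,0] h→[4,1] k→[3,4,1]
  e1=[0,1] h→[4,4] k→[4,4,3]
  composite₂ = (3 4; 4 4; 1 3)
Equal? equal; square commutes

Answer: COMMUTES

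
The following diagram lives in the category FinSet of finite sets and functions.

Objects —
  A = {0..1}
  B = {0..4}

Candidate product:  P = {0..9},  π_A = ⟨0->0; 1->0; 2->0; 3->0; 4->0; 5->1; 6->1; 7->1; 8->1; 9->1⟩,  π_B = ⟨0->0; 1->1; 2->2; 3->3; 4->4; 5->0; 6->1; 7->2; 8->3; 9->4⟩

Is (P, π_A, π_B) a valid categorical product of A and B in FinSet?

|A|·|B| = 2·5 = 10;  |P| = 10
Check the pairing map k ↦ (π_A(k), π_B(k)):
  0 -> (0,0)
  1 -> (0,1)
  2 -> (0,2)
  3 -> (0,3)
  4 -> (0,4)
  5 -> (1,0)
  6 -> (1,1)
  7 -> (1,2)
  8 -> (1,3)
  9 -> (1,4)
distinct pairs in image: 10 / 10 needed
  → bijection onto A×B; projections well-typed.

Answer: VALID PRODUCT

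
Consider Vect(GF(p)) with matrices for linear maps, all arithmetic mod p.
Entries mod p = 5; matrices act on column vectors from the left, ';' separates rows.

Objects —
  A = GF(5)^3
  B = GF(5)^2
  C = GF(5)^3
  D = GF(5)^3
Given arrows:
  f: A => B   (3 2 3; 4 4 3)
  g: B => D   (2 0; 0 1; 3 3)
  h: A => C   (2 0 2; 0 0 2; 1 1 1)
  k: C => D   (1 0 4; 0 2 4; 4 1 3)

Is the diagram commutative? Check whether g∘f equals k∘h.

Along f;g (path 1):
  e0=⟨1,0,0⟩ f=>⟨3,4⟩ g=>⟨1,4,1⟩
  e1=⟨0,1,0⟩ f=>⟨2,4⟩ g=>⟨4,4,3⟩
  e2=⟨0,0,1⟩ f=>⟨3,3⟩ g=>⟨1,3,3⟩
  ⟦path⟧₁ = (1 4 1; 4 4 3; 1 3 3)
Along h;k (path 2):
  e0=⟨1,0,0⟩ h=>⟨2,0,1⟩ k=>⟨1,4,1⟩
  e1=⟨0,1,0⟩ h=>⟨0,0,1⟩ k=>⟨4,4,3⟩
  e2=⟨0,0,1⟩ h=>⟨2,2,1⟩ k=>⟨1,3,3⟩
  ⟦path⟧₂ = (1 4 1; 4 4 3; 1 3 3)
Equal? same morphism ✓

Answer: COMMUTES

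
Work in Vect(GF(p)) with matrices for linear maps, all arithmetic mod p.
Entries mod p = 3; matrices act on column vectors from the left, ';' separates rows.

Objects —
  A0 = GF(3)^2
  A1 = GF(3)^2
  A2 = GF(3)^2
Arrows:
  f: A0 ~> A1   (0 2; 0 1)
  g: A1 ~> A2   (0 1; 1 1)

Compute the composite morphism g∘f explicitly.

  e0=⟨1,0⟩ f~>⟨0,0⟩ g~>⟨0,0⟩
  e1=⟨0,1⟩ f~>⟨2,1⟩ g~>⟨1,0⟩
composite: (0 1; 0 0)

Answer: (0 1; 0 0)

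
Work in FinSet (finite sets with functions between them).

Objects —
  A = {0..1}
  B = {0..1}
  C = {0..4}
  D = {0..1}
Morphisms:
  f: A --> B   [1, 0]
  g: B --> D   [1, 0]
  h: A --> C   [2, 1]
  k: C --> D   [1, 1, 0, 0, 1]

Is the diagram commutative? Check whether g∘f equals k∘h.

Answer: COMMUTES

Work:
Along f;g (path 1):
  0 f-->1 g-->0
  1 f-->0 g-->1
  composite₁ = [0, 1]
Along h;k (path 2):
  0 h-->2 k-->0
  1 h-->1 k-->1
  composite₂ = [0, 1]
Equal? YES — commutes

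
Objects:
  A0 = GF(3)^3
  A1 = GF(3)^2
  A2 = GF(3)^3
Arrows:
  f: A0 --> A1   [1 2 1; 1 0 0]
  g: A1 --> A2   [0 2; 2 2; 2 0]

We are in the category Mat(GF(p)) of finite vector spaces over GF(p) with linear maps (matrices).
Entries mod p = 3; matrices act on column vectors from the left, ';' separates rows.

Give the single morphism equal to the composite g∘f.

Answer: [2 0 0; 1 1 2; 2 1 2]

Trace:
  e0=(1,0,0) f-->(1,1) g-->(2,1,2)
  e1=(0,1,0) f-->(2,0) g-->(0,1,1)
  e2=(0,0,1) f-->(1,0) g-->(0,2,2)
result: [2 0 0; 1 1 2; 2 1 2]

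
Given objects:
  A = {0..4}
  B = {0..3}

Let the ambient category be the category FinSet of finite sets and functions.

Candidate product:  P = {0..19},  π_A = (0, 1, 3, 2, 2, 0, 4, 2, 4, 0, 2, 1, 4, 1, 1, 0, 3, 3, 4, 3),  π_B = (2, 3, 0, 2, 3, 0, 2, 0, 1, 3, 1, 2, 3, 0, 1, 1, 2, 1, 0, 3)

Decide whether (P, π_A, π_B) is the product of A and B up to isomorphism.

|A|·|B| = 5·4 = 20;  |P| = 20
Check the pairing map k ↦ (π_A(k), π_B(k)):
  0 -> (0,2)
  1 -> (1,3)
  2 -> (3,0)
  3 -> (2,2)
  4 -> (2,3)
  5 -> (0,0)
  6 -> (4,2)
  7 -> (2,0)
  8 -> (4,1)
  9 -> (0,3)
  10 -> (2,1)
  11 -> (1,2)
  12 -> (4,3)
  13 -> (1,0)
  14 -> (1,1)
  15 -> (0,1)
  16 -> (3,2)
  17 -> (3,1)
  18 -> (4,0)
  19 -> (3,3)
distinct pairs in image: 20 / 20 needed
  → bijection onto A×B; projections well-typed.

Answer: VALID PRODUCT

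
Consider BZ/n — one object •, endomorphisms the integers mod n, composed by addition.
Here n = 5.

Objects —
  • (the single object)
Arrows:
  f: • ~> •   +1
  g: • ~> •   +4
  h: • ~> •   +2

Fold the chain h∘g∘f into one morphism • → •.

  0 +1≡1 +4≡0 +2≡2  (mod 5)
result: +2

Answer: +2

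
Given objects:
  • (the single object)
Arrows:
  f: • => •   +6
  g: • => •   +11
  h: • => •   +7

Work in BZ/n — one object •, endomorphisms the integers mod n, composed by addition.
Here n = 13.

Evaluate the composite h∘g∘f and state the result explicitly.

Answer: +11

Work:
  0 +6≡6 +11≡4 +7≡11  (mod 13)
⟦path⟧: +11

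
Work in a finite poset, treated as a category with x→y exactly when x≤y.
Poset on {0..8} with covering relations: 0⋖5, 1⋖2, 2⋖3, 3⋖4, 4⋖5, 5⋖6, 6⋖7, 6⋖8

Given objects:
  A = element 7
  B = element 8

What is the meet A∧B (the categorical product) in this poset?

Answer: A∧B = 6

Derivation:
Common predecessors of 7,8: {0,1,2,3,4,5,6}
  0 ⊑ 6
  1 ⊑ 6
  2 ⊑ 6
  3 ⊑ 6
  4 ⊑ 6
  5 ⊑ 6
  6 ⊑ 6
glb = 6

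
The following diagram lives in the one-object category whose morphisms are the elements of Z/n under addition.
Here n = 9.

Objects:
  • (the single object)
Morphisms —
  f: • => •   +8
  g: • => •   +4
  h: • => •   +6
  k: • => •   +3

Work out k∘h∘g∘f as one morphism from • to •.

Answer: +3

Derivation:
  0 +8≡8 +4≡3 +6≡0 +3≡3  (mod 9)
composite: +3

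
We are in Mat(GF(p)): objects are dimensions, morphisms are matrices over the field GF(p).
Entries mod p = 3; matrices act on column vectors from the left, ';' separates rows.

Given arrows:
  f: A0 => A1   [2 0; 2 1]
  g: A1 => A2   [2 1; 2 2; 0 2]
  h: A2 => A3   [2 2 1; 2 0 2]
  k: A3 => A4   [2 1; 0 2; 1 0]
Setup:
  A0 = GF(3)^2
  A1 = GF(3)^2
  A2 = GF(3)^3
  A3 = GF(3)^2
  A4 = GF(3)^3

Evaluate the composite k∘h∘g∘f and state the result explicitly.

  e0=[1,0] f=>[2,2] g=>[0,2,1] h=>[2,2] k=>[0,1,2]
  e1=[0,1] f=>[0,1] g=>[1,2,2] h=>[2,0] k=>[1,0,2]
⟦path⟧: [0 1; 1 0; 2 2]

Answer: [0 1; 1 0; 2 2]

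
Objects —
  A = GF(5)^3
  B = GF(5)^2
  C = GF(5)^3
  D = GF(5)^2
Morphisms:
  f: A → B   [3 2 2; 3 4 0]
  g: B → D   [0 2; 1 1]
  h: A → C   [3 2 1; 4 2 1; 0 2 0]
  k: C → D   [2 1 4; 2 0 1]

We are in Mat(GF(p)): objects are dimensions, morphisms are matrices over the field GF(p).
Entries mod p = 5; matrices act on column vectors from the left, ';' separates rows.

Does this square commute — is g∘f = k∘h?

Answer: DOES NOT COMMUTE

Work:
1) trace f;g:
  e0=⟨1,0,0⟩ f→⟨3,3⟩ g→⟨1,1⟩
  e1=⟨0,1,0⟩ f→⟨2,4⟩ g→⟨3,1⟩
  e2=⟨0,0,1⟩ f→⟨2,0⟩ g→⟨0,2⟩
  result₁ = [1 3 0; 1 1 2]
2) trace h;k:
  e0=⟨1,0,0⟩ h→⟨3,4,0⟩ k→⟨0,1⟩
  e1=⟨0,1,0⟩ h→⟨2,2,2⟩ k→⟨4,1⟩
  e2=⟨0,0,1⟩ h→⟨1,1,0⟩ k→⟨3,2⟩
  result₂ = [0 4 3; 1 1 2]
Equal? differ; not commutative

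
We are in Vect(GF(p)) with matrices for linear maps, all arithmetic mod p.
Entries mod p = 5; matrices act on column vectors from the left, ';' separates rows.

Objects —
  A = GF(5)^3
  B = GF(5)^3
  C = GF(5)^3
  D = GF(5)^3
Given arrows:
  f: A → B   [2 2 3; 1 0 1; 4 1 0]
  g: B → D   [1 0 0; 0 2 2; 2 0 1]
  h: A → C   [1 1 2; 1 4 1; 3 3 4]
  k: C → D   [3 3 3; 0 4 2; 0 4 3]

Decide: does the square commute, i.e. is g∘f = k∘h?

Answer: DOES NOT COMMUTE

Derivation:
1) trace f;g:
  e0=[1,0,0] f→[2,1,4] g→[2,0,3]
  e1=[0,1,0] f→[2,0,1] g→[2,2,0]
  e2=[0,0,1] f→[3,1,0] g→[3,2,1]
  result₁ = [2 2 3; 0 2 2; 3 0 1]
2) trace h;k:
  e0=[1,0,0] h→[1,1,3] k→[0,0,3]
  e1=[0,1,0] h→[1,4,3] k→[4,2,0]
  e2=[0,0,1] h→[2,1,4] k→[1,2,1]
  result₂ = [0 4 1; 0 2 2; 3 0 1]
Equal? distinct morphisms ✗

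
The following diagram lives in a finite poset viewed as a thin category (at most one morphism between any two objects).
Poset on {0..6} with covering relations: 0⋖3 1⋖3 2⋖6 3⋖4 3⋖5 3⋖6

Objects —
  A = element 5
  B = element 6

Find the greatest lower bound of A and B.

Lower bounds of A=5 and B=6: {0,1,3}
  0 <= 3
  1 <= 3
  3 <= 3
glb = 3

Answer: A∧B = 3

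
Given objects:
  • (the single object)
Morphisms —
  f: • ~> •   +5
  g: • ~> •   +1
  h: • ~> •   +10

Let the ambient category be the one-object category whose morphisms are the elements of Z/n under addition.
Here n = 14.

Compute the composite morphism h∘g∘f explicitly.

Answer: +2

Work:
  0 +5≡5 +1≡6 +10≡2  (mod 14)
composite: +2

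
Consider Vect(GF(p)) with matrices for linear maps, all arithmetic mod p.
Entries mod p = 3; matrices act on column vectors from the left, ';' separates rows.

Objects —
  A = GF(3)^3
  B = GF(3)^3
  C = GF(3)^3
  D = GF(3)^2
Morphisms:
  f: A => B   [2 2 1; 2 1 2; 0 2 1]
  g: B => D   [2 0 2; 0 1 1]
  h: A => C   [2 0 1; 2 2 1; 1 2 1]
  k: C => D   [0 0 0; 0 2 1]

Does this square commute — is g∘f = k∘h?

Path 1 = f;g:
  e0=(1,0,0) f=>(2,2,0) g=>(1,2)
  e1=(0,1,0) f=>(2,1,2) g=>(2,0)
  e2=(0,0,1) f=>(1,2,1) g=>(1,0)
  composite₁ = [1 2 1; 2 0 0]
Path 2 = h;k:
  e0=(1,0,0) h=>(2,2,1) k=>(0,2)
  e1=(0,1,0) h=>(0,2,2) k=>(0,0)
  e2=(0,0,1) h=>(1,1,1) k=>(0,0)
  composite₂ = [0 0 0; 2 0 0]
Equal? distinct morphisms ✗

Answer: DOES NOT COMMUTE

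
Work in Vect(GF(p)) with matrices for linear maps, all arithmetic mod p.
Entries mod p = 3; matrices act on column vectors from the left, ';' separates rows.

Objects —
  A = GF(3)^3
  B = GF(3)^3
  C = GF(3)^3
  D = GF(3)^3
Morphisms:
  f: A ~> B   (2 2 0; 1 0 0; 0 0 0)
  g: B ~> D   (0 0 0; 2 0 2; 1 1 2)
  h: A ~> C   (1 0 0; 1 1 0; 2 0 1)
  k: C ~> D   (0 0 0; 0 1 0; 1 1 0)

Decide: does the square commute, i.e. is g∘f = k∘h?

Answer: DOES NOT COMMUTE

Trace:
Path 1 = f;g:
  e0=[1,0,0] f~>[2,1,0] g~>[0,1,0]
  e1=[0,1,0] f~>[2,0,0] g~>[0,1,2]
  e2=[0,0,1] f~>[0,0,0] g~>[0,0,0]
  ⟦path⟧₁ = (0 0 0; 1 1 0; 0 2 0)
Path 2 = h;k:
  e0=[1,0,0] h~>[1,1,2] k~>[0,1,2]
  e1=[0,1,0] h~>[0,1,0] k~>[0,1,1]
  e2=[0,0,1] h~>[0,0,1] k~>[0,0,0]
  ⟦path⟧₂ = (0 0 0; 1 1 0; 2 1 0)
Equal? differ; not commutative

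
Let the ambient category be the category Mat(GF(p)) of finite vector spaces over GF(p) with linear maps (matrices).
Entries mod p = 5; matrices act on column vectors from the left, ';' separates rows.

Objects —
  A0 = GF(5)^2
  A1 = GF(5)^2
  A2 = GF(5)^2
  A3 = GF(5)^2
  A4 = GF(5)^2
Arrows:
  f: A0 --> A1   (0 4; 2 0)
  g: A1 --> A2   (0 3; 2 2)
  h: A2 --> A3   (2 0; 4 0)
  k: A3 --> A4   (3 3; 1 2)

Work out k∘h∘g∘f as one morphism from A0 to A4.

  e0=[1,0] f-->[0,2] g-->[1,4] h-->[2,4] k-->[3,0]
  e1=[0,1] f-->[4,0] g-->[0,3] h-->[0,0] k-->[0,0]
result: (3 0; 0 0)

Answer: (3 0; 0 0)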